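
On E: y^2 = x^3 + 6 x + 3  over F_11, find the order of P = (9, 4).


Compute successive multiples of P until we hit O:
  1P = (9, 4)
  2P = (7, 6)
  3P = (7, 5)
  4P = (9, 7)
  5P = O

ord(P) = 5


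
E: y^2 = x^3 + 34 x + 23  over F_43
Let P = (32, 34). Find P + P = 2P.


Doubling: s = (3 x1^2 + a) / (2 y1)
s = (3*32^2 + 34) / (2*34) mod 43 = 9
x3 = s^2 - 2 x1 mod 43 = 9^2 - 2*32 = 17
y3 = s (x1 - x3) - y1 mod 43 = 9 * (32 - 17) - 34 = 15

2P = (17, 15)


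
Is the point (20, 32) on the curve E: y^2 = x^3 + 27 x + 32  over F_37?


Check whether y^2 = x^3 + 27 x + 32 (mod 37) for (x, y) = (20, 32).
LHS: y^2 = 32^2 mod 37 = 25
RHS: x^3 + 27 x + 32 = 20^3 + 27*20 + 32 mod 37 = 25
LHS = RHS

Yes, on the curve


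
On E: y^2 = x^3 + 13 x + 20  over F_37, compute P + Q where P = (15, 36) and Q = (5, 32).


P != Q, so use the chord formula.
s = (y2 - y1) / (x2 - x1) = (33) / (27) mod 37 = 30
x3 = s^2 - x1 - x2 mod 37 = 30^2 - 15 - 5 = 29
y3 = s (x1 - x3) - y1 mod 37 = 30 * (15 - 29) - 36 = 25

P + Q = (29, 25)


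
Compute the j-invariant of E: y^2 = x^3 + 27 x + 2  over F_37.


Delta = -16(4 a^3 + 27 b^2) mod 37 = 1
-1728 * (4 a)^3 = -1728 * (4*27)^3 mod 37 = 36
j = 36 * 1^(-1) mod 37 = 36

j = 36 (mod 37)


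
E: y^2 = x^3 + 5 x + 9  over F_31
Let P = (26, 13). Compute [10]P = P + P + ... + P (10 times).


k = 10 = 1010_2 (binary, LSB first: 0101)
Double-and-add from P = (26, 13):
  bit 0 = 0: acc unchanged = O
  bit 1 = 1: acc = O + (18, 14) = (18, 14)
  bit 2 = 0: acc unchanged = (18, 14)
  bit 3 = 1: acc = (18, 14) + (5, 2) = (5, 29)

10P = (5, 29)


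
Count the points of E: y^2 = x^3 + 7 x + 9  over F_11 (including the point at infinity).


For each x in F_11, count y with y^2 = x^3 + 7 x + 9 mod 11:
  x = 0: RHS = 9, y in [3, 8]  -> 2 point(s)
  x = 2: RHS = 9, y in [3, 8]  -> 2 point(s)
  x = 5: RHS = 4, y in [2, 9]  -> 2 point(s)
  x = 6: RHS = 3, y in [5, 6]  -> 2 point(s)
  x = 7: RHS = 5, y in [4, 7]  -> 2 point(s)
  x = 8: RHS = 5, y in [4, 7]  -> 2 point(s)
  x = 9: RHS = 9, y in [3, 8]  -> 2 point(s)
  x = 10: RHS = 1, y in [1, 10]  -> 2 point(s)
Affine points: 16. Add the point at infinity: total = 17.

#E(F_11) = 17


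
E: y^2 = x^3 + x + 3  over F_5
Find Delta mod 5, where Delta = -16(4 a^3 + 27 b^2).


4 a^3 + 27 b^2 = 4*1^3 + 27*3^2 = 4 + 243 = 247
Delta = -16 * (247) = -3952
Delta mod 5 = 3

Delta = 3 (mod 5)


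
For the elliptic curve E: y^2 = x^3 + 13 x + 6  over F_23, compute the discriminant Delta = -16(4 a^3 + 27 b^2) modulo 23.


4 a^3 + 27 b^2 = 4*13^3 + 27*6^2 = 8788 + 972 = 9760
Delta = -16 * (9760) = -156160
Delta mod 23 = 10

Delta = 10 (mod 23)


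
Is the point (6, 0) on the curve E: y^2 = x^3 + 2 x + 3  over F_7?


Check whether y^2 = x^3 + 2 x + 3 (mod 7) for (x, y) = (6, 0).
LHS: y^2 = 0^2 mod 7 = 0
RHS: x^3 + 2 x + 3 = 6^3 + 2*6 + 3 mod 7 = 0
LHS = RHS

Yes, on the curve


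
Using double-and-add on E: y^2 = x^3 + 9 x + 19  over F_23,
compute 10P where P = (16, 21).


k = 10 = 1010_2 (binary, LSB first: 0101)
Double-and-add from P = (16, 21):
  bit 0 = 0: acc unchanged = O
  bit 1 = 1: acc = O + (17, 18) = (17, 18)
  bit 2 = 0: acc unchanged = (17, 18)
  bit 3 = 1: acc = (17, 18) + (4, 2) = (11, 0)

10P = (11, 0)


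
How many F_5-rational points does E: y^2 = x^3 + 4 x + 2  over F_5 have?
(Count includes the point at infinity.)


For each x in F_5, count y with y^2 = x^3 + 4 x + 2 mod 5:
  x = 3: RHS = 1, y in [1, 4]  -> 2 point(s)
Affine points: 2. Add the point at infinity: total = 3.

#E(F_5) = 3


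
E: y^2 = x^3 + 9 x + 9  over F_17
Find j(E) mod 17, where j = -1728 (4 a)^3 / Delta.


Delta = -16(4 a^3 + 27 b^2) mod 17 = 3
-1728 * (4 a)^3 = -1728 * (4*9)^3 mod 17 = 14
j = 14 * 3^(-1) mod 17 = 16

j = 16 (mod 17)


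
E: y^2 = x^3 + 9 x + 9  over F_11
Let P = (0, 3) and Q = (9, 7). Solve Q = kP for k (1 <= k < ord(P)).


Enumerate multiples of P until we hit Q = (9, 7):
  1P = (0, 3)
  2P = (5, 6)
  3P = (9, 7)
Match found at i = 3.

k = 3


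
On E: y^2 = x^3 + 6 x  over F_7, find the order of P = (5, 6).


Compute successive multiples of P until we hit O:
  1P = (5, 6)
  2P = (1, 0)
  3P = (5, 1)
  4P = O

ord(P) = 4


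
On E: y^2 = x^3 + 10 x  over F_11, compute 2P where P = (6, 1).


Doubling: s = (3 x1^2 + a) / (2 y1)
s = (3*6^2 + 10) / (2*1) mod 11 = 4
x3 = s^2 - 2 x1 mod 11 = 4^2 - 2*6 = 4
y3 = s (x1 - x3) - y1 mod 11 = 4 * (6 - 4) - 1 = 7

2P = (4, 7)


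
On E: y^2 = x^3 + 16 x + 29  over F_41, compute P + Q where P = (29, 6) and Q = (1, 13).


P != Q, so use the chord formula.
s = (y2 - y1) / (x2 - x1) = (7) / (13) mod 41 = 10
x3 = s^2 - x1 - x2 mod 41 = 10^2 - 29 - 1 = 29
y3 = s (x1 - x3) - y1 mod 41 = 10 * (29 - 29) - 6 = 35

P + Q = (29, 35)


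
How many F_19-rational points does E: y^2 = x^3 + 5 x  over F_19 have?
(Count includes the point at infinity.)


For each x in F_19, count y with y^2 = x^3 + 5 x + 0 mod 19:
  x = 0: RHS = 0, y in [0]  -> 1 point(s)
  x = 1: RHS = 6, y in [5, 14]  -> 2 point(s)
  x = 3: RHS = 4, y in [2, 17]  -> 2 point(s)
  x = 5: RHS = 17, y in [6, 13]  -> 2 point(s)
  x = 7: RHS = 17, y in [6, 13]  -> 2 point(s)
  x = 8: RHS = 1, y in [1, 18]  -> 2 point(s)
  x = 10: RHS = 5, y in [9, 10]  -> 2 point(s)
  x = 13: RHS = 1, y in [1, 18]  -> 2 point(s)
  x = 15: RHS = 11, y in [7, 12]  -> 2 point(s)
  x = 17: RHS = 1, y in [1, 18]  -> 2 point(s)
Affine points: 19. Add the point at infinity: total = 20.

#E(F_19) = 20


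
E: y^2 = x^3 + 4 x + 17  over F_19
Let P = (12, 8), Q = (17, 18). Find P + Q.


P != Q, so use the chord formula.
s = (y2 - y1) / (x2 - x1) = (10) / (5) mod 19 = 2
x3 = s^2 - x1 - x2 mod 19 = 2^2 - 12 - 17 = 13
y3 = s (x1 - x3) - y1 mod 19 = 2 * (12 - 13) - 8 = 9

P + Q = (13, 9)


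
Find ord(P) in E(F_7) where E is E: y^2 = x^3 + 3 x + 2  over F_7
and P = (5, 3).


Compute successive multiples of P until we hit O:
  1P = (5, 3)
  2P = (5, 4)
  3P = O

ord(P) = 3


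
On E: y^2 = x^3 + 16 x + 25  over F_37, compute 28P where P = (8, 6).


k = 28 = 11100_2 (binary, LSB first: 00111)
Double-and-add from P = (8, 6):
  bit 0 = 0: acc unchanged = O
  bit 1 = 0: acc unchanged = O
  bit 2 = 1: acc = O + (19, 11) = (19, 11)
  bit 3 = 1: acc = (19, 11) + (27, 30) = (3, 27)
  bit 4 = 1: acc = (3, 27) + (16, 23) = (17, 20)

28P = (17, 20)


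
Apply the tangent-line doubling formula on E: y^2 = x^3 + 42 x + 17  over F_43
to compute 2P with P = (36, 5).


Doubling: s = (3 x1^2 + a) / (2 y1)
s = (3*36^2 + 42) / (2*5) mod 43 = 6
x3 = s^2 - 2 x1 mod 43 = 6^2 - 2*36 = 7
y3 = s (x1 - x3) - y1 mod 43 = 6 * (36 - 7) - 5 = 40

2P = (7, 40)


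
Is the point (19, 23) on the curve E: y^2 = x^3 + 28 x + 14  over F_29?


Check whether y^2 = x^3 + 28 x + 14 (mod 29) for (x, y) = (19, 23).
LHS: y^2 = 23^2 mod 29 = 7
RHS: x^3 + 28 x + 14 = 19^3 + 28*19 + 14 mod 29 = 10
LHS != RHS

No, not on the curve


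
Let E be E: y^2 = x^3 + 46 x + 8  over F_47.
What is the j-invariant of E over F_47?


Delta = -16(4 a^3 + 27 b^2) mod 47 = 5
-1728 * (4 a)^3 = -1728 * (4*46)^3 mod 47 = 1
j = 1 * 5^(-1) mod 47 = 19

j = 19 (mod 47)


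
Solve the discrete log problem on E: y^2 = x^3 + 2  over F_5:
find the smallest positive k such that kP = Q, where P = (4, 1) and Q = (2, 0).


Enumerate multiples of P until we hit Q = (2, 0):
  1P = (4, 1)
  2P = (3, 3)
  3P = (2, 0)
Match found at i = 3.

k = 3


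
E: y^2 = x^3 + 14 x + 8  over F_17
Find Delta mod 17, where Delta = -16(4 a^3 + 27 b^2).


4 a^3 + 27 b^2 = 4*14^3 + 27*8^2 = 10976 + 1728 = 12704
Delta = -16 * (12704) = -203264
Delta mod 17 = 5

Delta = 5 (mod 17)


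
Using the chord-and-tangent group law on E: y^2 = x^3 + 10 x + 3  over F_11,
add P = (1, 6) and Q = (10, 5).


P != Q, so use the chord formula.
s = (y2 - y1) / (x2 - x1) = (10) / (9) mod 11 = 6
x3 = s^2 - x1 - x2 mod 11 = 6^2 - 1 - 10 = 3
y3 = s (x1 - x3) - y1 mod 11 = 6 * (1 - 3) - 6 = 4

P + Q = (3, 4)


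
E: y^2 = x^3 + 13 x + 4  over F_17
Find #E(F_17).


For each x in F_17, count y with y^2 = x^3 + 13 x + 4 mod 17:
  x = 0: RHS = 4, y in [2, 15]  -> 2 point(s)
  x = 1: RHS = 1, y in [1, 16]  -> 2 point(s)
  x = 2: RHS = 4, y in [2, 15]  -> 2 point(s)
  x = 3: RHS = 2, y in [6, 11]  -> 2 point(s)
  x = 4: RHS = 1, y in [1, 16]  -> 2 point(s)
  x = 6: RHS = 9, y in [3, 14]  -> 2 point(s)
  x = 7: RHS = 13, y in [8, 9]  -> 2 point(s)
  x = 8: RHS = 8, y in [5, 12]  -> 2 point(s)
  x = 9: RHS = 0, y in [0]  -> 1 point(s)
  x = 11: RHS = 16, y in [4, 13]  -> 2 point(s)
  x = 12: RHS = 1, y in [1, 16]  -> 2 point(s)
  x = 15: RHS = 4, y in [2, 15]  -> 2 point(s)
Affine points: 23. Add the point at infinity: total = 24.

#E(F_17) = 24


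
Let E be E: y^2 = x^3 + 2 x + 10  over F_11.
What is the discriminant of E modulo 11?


4 a^3 + 27 b^2 = 4*2^3 + 27*10^2 = 32 + 2700 = 2732
Delta = -16 * (2732) = -43712
Delta mod 11 = 2

Delta = 2 (mod 11)


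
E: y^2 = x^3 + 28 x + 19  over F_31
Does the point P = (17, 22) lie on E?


Check whether y^2 = x^3 + 28 x + 19 (mod 31) for (x, y) = (17, 22).
LHS: y^2 = 22^2 mod 31 = 19
RHS: x^3 + 28 x + 19 = 17^3 + 28*17 + 19 mod 31 = 14
LHS != RHS

No, not on the curve


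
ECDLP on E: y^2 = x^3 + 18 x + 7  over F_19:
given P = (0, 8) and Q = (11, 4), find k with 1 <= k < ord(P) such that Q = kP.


Enumerate multiples of P until we hit Q = (11, 4):
  1P = (0, 8)
  2P = (17, 18)
  3P = (8, 13)
  4P = (1, 8)
  5P = (18, 11)
  6P = (10, 3)
  7P = (14, 18)
  8P = (9, 10)
  9P = (7, 1)
  10P = (13, 5)
  11P = (11, 15)
  12P = (15, 17)
  13P = (15, 2)
  14P = (11, 4)
Match found at i = 14.

k = 14


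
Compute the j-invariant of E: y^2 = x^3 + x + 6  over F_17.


Delta = -16(4 a^3 + 27 b^2) mod 17 = 7
-1728 * (4 a)^3 = -1728 * (4*1)^3 mod 17 = 10
j = 10 * 7^(-1) mod 17 = 16

j = 16 (mod 17)


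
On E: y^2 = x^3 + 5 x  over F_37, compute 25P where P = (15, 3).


k = 25 = 11001_2 (binary, LSB first: 10011)
Double-and-add from P = (15, 3):
  bit 0 = 1: acc = O + (15, 3) = (15, 3)
  bit 1 = 0: acc unchanged = (15, 3)
  bit 2 = 0: acc unchanged = (15, 3)
  bit 3 = 1: acc = (15, 3) + (12, 30) = (17, 15)
  bit 4 = 1: acc = (17, 15) + (4, 11) = (15, 34)

25P = (15, 34)


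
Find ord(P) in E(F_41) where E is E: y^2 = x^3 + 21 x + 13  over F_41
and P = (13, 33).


Compute successive multiples of P until we hit O:
  1P = (13, 33)
  2P = (38, 13)
  3P = (30, 38)
  4P = (31, 22)
  5P = (18, 27)
  6P = (18, 14)
  7P = (31, 19)
  8P = (30, 3)
  ... (continuing to 11P)
  11P = O

ord(P) = 11


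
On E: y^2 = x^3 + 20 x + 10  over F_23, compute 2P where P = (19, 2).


Doubling: s = (3 x1^2 + a) / (2 y1)
s = (3*19^2 + 20) / (2*2) mod 23 = 17
x3 = s^2 - 2 x1 mod 23 = 17^2 - 2*19 = 21
y3 = s (x1 - x3) - y1 mod 23 = 17 * (19 - 21) - 2 = 10

2P = (21, 10)


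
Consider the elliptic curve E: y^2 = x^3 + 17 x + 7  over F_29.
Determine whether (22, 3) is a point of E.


Check whether y^2 = x^3 + 17 x + 7 (mod 29) for (x, y) = (22, 3).
LHS: y^2 = 3^2 mod 29 = 9
RHS: x^3 + 17 x + 7 = 22^3 + 17*22 + 7 mod 29 = 9
LHS = RHS

Yes, on the curve


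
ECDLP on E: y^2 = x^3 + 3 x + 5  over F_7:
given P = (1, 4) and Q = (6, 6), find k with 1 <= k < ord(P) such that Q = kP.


Enumerate multiples of P until we hit Q = (6, 6):
  1P = (1, 4)
  2P = (6, 1)
  3P = (4, 2)
  4P = (4, 5)
  5P = (6, 6)
Match found at i = 5.

k = 5


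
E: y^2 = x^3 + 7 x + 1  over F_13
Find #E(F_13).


For each x in F_13, count y with y^2 = x^3 + 7 x + 1 mod 13:
  x = 0: RHS = 1, y in [1, 12]  -> 2 point(s)
  x = 1: RHS = 9, y in [3, 10]  -> 2 point(s)
  x = 2: RHS = 10, y in [6, 7]  -> 2 point(s)
  x = 3: RHS = 10, y in [6, 7]  -> 2 point(s)
  x = 6: RHS = 12, y in [5, 8]  -> 2 point(s)
  x = 7: RHS = 3, y in [4, 9]  -> 2 point(s)
  x = 8: RHS = 10, y in [6, 7]  -> 2 point(s)
  x = 9: RHS = 0, y in [0]  -> 1 point(s)
Affine points: 15. Add the point at infinity: total = 16.

#E(F_13) = 16


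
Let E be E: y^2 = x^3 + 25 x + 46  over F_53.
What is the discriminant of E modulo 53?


4 a^3 + 27 b^2 = 4*25^3 + 27*46^2 = 62500 + 57132 = 119632
Delta = -16 * (119632) = -1914112
Delta mod 53 = 36

Delta = 36 (mod 53)


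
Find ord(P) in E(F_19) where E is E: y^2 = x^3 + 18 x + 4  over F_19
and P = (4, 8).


Compute successive multiples of P until we hit O:
  1P = (4, 8)
  2P = (1, 2)
  3P = (18, 2)
  4P = (3, 16)
  5P = (0, 17)
  6P = (7, 13)
  7P = (15, 18)
  8P = (17, 13)
  ... (continuing to 23P)
  23P = O

ord(P) = 23


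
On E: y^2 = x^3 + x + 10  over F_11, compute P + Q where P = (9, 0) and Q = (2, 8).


P != Q, so use the chord formula.
s = (y2 - y1) / (x2 - x1) = (8) / (4) mod 11 = 2
x3 = s^2 - x1 - x2 mod 11 = 2^2 - 9 - 2 = 4
y3 = s (x1 - x3) - y1 mod 11 = 2 * (9 - 4) - 0 = 10

P + Q = (4, 10)


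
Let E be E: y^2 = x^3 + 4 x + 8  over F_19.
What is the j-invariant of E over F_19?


Delta = -16(4 a^3 + 27 b^2) mod 19 = 5
-1728 * (4 a)^3 = -1728 * (4*4)^3 mod 19 = 11
j = 11 * 5^(-1) mod 19 = 6

j = 6 (mod 19)


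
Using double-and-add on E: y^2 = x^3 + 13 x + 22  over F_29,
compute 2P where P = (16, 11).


k = 2 = 10_2 (binary, LSB first: 01)
Double-and-add from P = (16, 11):
  bit 0 = 0: acc unchanged = O
  bit 1 = 1: acc = O + (3, 1) = (3, 1)

2P = (3, 1)


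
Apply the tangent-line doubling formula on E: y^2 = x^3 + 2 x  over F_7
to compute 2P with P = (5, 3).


Doubling: s = (3 x1^2 + a) / (2 y1)
s = (3*5^2 + 2) / (2*3) mod 7 = 0
x3 = s^2 - 2 x1 mod 7 = 0^2 - 2*5 = 4
y3 = s (x1 - x3) - y1 mod 7 = 0 * (5 - 4) - 3 = 4

2P = (4, 4)


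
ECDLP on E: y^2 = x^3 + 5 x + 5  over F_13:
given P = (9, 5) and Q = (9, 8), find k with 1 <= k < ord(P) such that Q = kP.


Enumerate multiples of P until we hit Q = (9, 8):
  1P = (9, 5)
  2P = (11, 0)
  3P = (9, 8)
Match found at i = 3.

k = 3


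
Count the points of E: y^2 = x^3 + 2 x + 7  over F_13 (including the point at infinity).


For each x in F_13, count y with y^2 = x^3 + 2 x + 7 mod 13:
  x = 1: RHS = 10, y in [6, 7]  -> 2 point(s)
  x = 3: RHS = 1, y in [1, 12]  -> 2 point(s)
  x = 4: RHS = 1, y in [1, 12]  -> 2 point(s)
  x = 5: RHS = 12, y in [5, 8]  -> 2 point(s)
  x = 6: RHS = 1, y in [1, 12]  -> 2 point(s)
  x = 7: RHS = 0, y in [0]  -> 1 point(s)
  x = 9: RHS = 0, y in [0]  -> 1 point(s)
  x = 10: RHS = 0, y in [0]  -> 1 point(s)
  x = 12: RHS = 4, y in [2, 11]  -> 2 point(s)
Affine points: 15. Add the point at infinity: total = 16.

#E(F_13) = 16


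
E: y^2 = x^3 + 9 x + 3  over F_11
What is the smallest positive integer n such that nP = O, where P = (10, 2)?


Compute successive multiples of P until we hit O:
  1P = (10, 2)
  2P = (0, 6)
  3P = (6, 3)
  4P = (4, 2)
  5P = (8, 9)
  6P = (8, 2)
  7P = (4, 9)
  8P = (6, 8)
  ... (continuing to 11P)
  11P = O

ord(P) = 11


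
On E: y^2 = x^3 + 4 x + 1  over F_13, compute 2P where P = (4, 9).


Doubling: s = (3 x1^2 + a) / (2 y1)
s = (3*4^2 + 4) / (2*9) mod 13 = 0
x3 = s^2 - 2 x1 mod 13 = 0^2 - 2*4 = 5
y3 = s (x1 - x3) - y1 mod 13 = 0 * (4 - 5) - 9 = 4

2P = (5, 4)


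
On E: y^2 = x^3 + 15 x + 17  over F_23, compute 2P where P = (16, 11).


k = 2 = 10_2 (binary, LSB first: 01)
Double-and-add from P = (16, 11):
  bit 0 = 0: acc unchanged = O
  bit 1 = 1: acc = O + (15, 11) = (15, 11)

2P = (15, 11)


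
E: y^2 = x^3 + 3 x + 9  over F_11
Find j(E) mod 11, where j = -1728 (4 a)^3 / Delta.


Delta = -16(4 a^3 + 27 b^2) mod 11 = 9
-1728 * (4 a)^3 = -1728 * (4*3)^3 mod 11 = 10
j = 10 * 9^(-1) mod 11 = 6

j = 6 (mod 11)


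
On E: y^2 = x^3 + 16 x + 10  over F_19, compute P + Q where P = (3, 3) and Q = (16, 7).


P != Q, so use the chord formula.
s = (y2 - y1) / (x2 - x1) = (4) / (13) mod 19 = 12
x3 = s^2 - x1 - x2 mod 19 = 12^2 - 3 - 16 = 11
y3 = s (x1 - x3) - y1 mod 19 = 12 * (3 - 11) - 3 = 15

P + Q = (11, 15)


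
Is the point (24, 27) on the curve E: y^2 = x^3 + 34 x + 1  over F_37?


Check whether y^2 = x^3 + 34 x + 1 (mod 37) for (x, y) = (24, 27).
LHS: y^2 = 27^2 mod 37 = 26
RHS: x^3 + 34 x + 1 = 24^3 + 34*24 + 1 mod 37 = 26
LHS = RHS

Yes, on the curve


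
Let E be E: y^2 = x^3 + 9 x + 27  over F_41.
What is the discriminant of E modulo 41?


4 a^3 + 27 b^2 = 4*9^3 + 27*27^2 = 2916 + 19683 = 22599
Delta = -16 * (22599) = -361584
Delta mod 41 = 36

Delta = 36 (mod 41)


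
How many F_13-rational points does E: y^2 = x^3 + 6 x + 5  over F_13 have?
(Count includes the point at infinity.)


For each x in F_13, count y with y^2 = x^3 + 6 x + 5 mod 13:
  x = 1: RHS = 12, y in [5, 8]  -> 2 point(s)
  x = 2: RHS = 12, y in [5, 8]  -> 2 point(s)
  x = 5: RHS = 4, y in [2, 11]  -> 2 point(s)
  x = 6: RHS = 10, y in [6, 7]  -> 2 point(s)
  x = 7: RHS = 0, y in [0]  -> 1 point(s)
  x = 10: RHS = 12, y in [5, 8]  -> 2 point(s)
Affine points: 11. Add the point at infinity: total = 12.

#E(F_13) = 12


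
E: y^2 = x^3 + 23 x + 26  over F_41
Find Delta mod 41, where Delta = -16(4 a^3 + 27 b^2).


4 a^3 + 27 b^2 = 4*23^3 + 27*26^2 = 48668 + 18252 = 66920
Delta = -16 * (66920) = -1070720
Delta mod 41 = 36

Delta = 36 (mod 41)


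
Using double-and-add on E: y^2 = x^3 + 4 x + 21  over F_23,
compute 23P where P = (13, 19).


k = 23 = 10111_2 (binary, LSB first: 11101)
Double-and-add from P = (13, 19):
  bit 0 = 1: acc = O + (13, 19) = (13, 19)
  bit 1 = 1: acc = (13, 19) + (15, 11) = (11, 19)
  bit 2 = 1: acc = (11, 19) + (22, 4) = (16, 15)
  bit 3 = 0: acc unchanged = (16, 15)
  bit 4 = 1: acc = (16, 15) + (12, 7) = (22, 19)

23P = (22, 19)


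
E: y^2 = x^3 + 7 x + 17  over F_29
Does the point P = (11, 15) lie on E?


Check whether y^2 = x^3 + 7 x + 17 (mod 29) for (x, y) = (11, 15).
LHS: y^2 = 15^2 mod 29 = 22
RHS: x^3 + 7 x + 17 = 11^3 + 7*11 + 17 mod 29 = 4
LHS != RHS

No, not on the curve


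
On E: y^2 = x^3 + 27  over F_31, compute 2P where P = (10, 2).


Doubling: s = (3 x1^2 + a) / (2 y1)
s = (3*10^2 + 0) / (2*2) mod 31 = 13
x3 = s^2 - 2 x1 mod 31 = 13^2 - 2*10 = 25
y3 = s (x1 - x3) - y1 mod 31 = 13 * (10 - 25) - 2 = 20

2P = (25, 20)


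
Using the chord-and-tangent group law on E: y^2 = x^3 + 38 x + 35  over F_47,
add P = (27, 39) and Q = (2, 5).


P != Q, so use the chord formula.
s = (y2 - y1) / (x2 - x1) = (13) / (22) mod 47 = 7
x3 = s^2 - x1 - x2 mod 47 = 7^2 - 27 - 2 = 20
y3 = s (x1 - x3) - y1 mod 47 = 7 * (27 - 20) - 39 = 10

P + Q = (20, 10)


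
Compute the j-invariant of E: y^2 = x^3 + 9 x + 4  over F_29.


Delta = -16(4 a^3 + 27 b^2) mod 29 = 24
-1728 * (4 a)^3 = -1728 * (4*9)^3 mod 29 = 27
j = 27 * 24^(-1) mod 29 = 12

j = 12 (mod 29)


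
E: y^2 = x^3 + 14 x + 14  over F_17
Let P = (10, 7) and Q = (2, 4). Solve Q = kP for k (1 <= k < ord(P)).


Enumerate multiples of P until we hit Q = (2, 4):
  1P = (10, 7)
  2P = (6, 5)
  3P = (14, 8)
  4P = (9, 6)
  5P = (16, 4)
  6P = (4, 7)
  7P = (3, 10)
  8P = (8, 14)
  9P = (7, 8)
  10P = (2, 13)
  11P = (13, 8)
  12P = (13, 9)
  13P = (2, 4)
Match found at i = 13.

k = 13


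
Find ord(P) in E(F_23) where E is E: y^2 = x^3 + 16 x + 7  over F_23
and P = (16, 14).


Compute successive multiples of P until we hit O:
  1P = (16, 14)
  2P = (16, 9)
  3P = O

ord(P) = 3


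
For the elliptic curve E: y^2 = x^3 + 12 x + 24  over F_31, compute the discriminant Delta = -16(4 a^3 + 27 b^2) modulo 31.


4 a^3 + 27 b^2 = 4*12^3 + 27*24^2 = 6912 + 15552 = 22464
Delta = -16 * (22464) = -359424
Delta mod 31 = 21

Delta = 21 (mod 31)


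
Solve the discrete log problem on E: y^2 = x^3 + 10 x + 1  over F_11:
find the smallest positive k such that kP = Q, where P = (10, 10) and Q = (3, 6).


Enumerate multiples of P until we hit Q = (3, 6):
  1P = (10, 10)
  2P = (3, 5)
  3P = (3, 6)
Match found at i = 3.

k = 3


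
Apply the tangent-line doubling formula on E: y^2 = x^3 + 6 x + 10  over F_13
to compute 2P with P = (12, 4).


Doubling: s = (3 x1^2 + a) / (2 y1)
s = (3*12^2 + 6) / (2*4) mod 13 = 6
x3 = s^2 - 2 x1 mod 13 = 6^2 - 2*12 = 12
y3 = s (x1 - x3) - y1 mod 13 = 6 * (12 - 12) - 4 = 9

2P = (12, 9)


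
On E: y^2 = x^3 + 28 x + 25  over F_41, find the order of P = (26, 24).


Compute successive multiples of P until we hit O:
  1P = (26, 24)
  2P = (14, 39)
  3P = (0, 5)
  4P = (31, 37)
  5P = (17, 24)
  6P = (39, 17)
  7P = (35, 25)
  8P = (20, 4)
  ... (continuing to 39P)
  39P = O

ord(P) = 39


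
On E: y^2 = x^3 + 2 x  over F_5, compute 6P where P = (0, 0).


k = 6 = 110_2 (binary, LSB first: 011)
Double-and-add from P = (0, 0):
  bit 0 = 0: acc unchanged = O
  bit 1 = 1: acc = O + O = O
  bit 2 = 1: acc = O + O = O

6P = O


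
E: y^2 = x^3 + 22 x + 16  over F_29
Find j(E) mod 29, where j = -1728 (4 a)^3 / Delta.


Delta = -16(4 a^3 + 27 b^2) mod 29 = 13
-1728 * (4 a)^3 = -1728 * (4*22)^3 mod 29 = 12
j = 12 * 13^(-1) mod 29 = 21

j = 21 (mod 29)


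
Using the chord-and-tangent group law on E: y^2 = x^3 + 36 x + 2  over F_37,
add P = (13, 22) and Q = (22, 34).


P != Q, so use the chord formula.
s = (y2 - y1) / (x2 - x1) = (12) / (9) mod 37 = 26
x3 = s^2 - x1 - x2 mod 37 = 26^2 - 13 - 22 = 12
y3 = s (x1 - x3) - y1 mod 37 = 26 * (13 - 12) - 22 = 4

P + Q = (12, 4)


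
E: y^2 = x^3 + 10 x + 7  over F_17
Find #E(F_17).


For each x in F_17, count y with y^2 = x^3 + 10 x + 7 mod 17:
  x = 1: RHS = 1, y in [1, 16]  -> 2 point(s)
  x = 2: RHS = 1, y in [1, 16]  -> 2 point(s)
  x = 3: RHS = 13, y in [8, 9]  -> 2 point(s)
  x = 4: RHS = 9, y in [3, 14]  -> 2 point(s)
  x = 8: RHS = 4, y in [2, 15]  -> 2 point(s)
  x = 10: RHS = 2, y in [6, 11]  -> 2 point(s)
  x = 12: RHS = 2, y in [6, 11]  -> 2 point(s)
  x = 14: RHS = 1, y in [1, 16]  -> 2 point(s)
  x = 15: RHS = 13, y in [8, 9]  -> 2 point(s)
  x = 16: RHS = 13, y in [8, 9]  -> 2 point(s)
Affine points: 20. Add the point at infinity: total = 21.

#E(F_17) = 21


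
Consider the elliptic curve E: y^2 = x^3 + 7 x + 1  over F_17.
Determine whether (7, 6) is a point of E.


Check whether y^2 = x^3 + 7 x + 1 (mod 17) for (x, y) = (7, 6).
LHS: y^2 = 6^2 mod 17 = 2
RHS: x^3 + 7 x + 1 = 7^3 + 7*7 + 1 mod 17 = 2
LHS = RHS

Yes, on the curve


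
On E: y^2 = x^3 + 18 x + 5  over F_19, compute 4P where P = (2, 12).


k = 4 = 100_2 (binary, LSB first: 001)
Double-and-add from P = (2, 12):
  bit 0 = 0: acc unchanged = O
  bit 1 = 0: acc unchanged = O
  bit 2 = 1: acc = O + (2, 7) = (2, 7)

4P = (2, 7)


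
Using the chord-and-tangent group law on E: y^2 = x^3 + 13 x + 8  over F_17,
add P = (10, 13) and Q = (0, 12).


P != Q, so use the chord formula.
s = (y2 - y1) / (x2 - x1) = (16) / (7) mod 17 = 12
x3 = s^2 - x1 - x2 mod 17 = 12^2 - 10 - 0 = 15
y3 = s (x1 - x3) - y1 mod 17 = 12 * (10 - 15) - 13 = 12

P + Q = (15, 12)


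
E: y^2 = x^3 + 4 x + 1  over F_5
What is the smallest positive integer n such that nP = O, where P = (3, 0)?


Compute successive multiples of P until we hit O:
  1P = (3, 0)
  2P = O

ord(P) = 2


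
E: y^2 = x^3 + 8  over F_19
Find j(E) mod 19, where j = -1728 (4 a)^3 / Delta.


Delta = -16(4 a^3 + 27 b^2) mod 19 = 16
-1728 * (4 a)^3 = -1728 * (4*0)^3 mod 19 = 0
j = 0 * 16^(-1) mod 19 = 0

j = 0 (mod 19)


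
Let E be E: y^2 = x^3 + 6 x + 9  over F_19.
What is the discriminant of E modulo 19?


4 a^3 + 27 b^2 = 4*6^3 + 27*9^2 = 864 + 2187 = 3051
Delta = -16 * (3051) = -48816
Delta mod 19 = 14

Delta = 14 (mod 19)


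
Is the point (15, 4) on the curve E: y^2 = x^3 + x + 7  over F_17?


Check whether y^2 = x^3 + 1 x + 7 (mod 17) for (x, y) = (15, 4).
LHS: y^2 = 4^2 mod 17 = 16
RHS: x^3 + 1 x + 7 = 15^3 + 1*15 + 7 mod 17 = 14
LHS != RHS

No, not on the curve


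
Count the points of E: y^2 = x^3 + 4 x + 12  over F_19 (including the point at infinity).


For each x in F_19, count y with y^2 = x^3 + 4 x + 12 mod 19:
  x = 1: RHS = 17, y in [6, 13]  -> 2 point(s)
  x = 2: RHS = 9, y in [3, 16]  -> 2 point(s)
  x = 4: RHS = 16, y in [4, 15]  -> 2 point(s)
  x = 5: RHS = 5, y in [9, 10]  -> 2 point(s)
  x = 6: RHS = 5, y in [9, 10]  -> 2 point(s)
  x = 8: RHS = 5, y in [9, 10]  -> 2 point(s)
  x = 9: RHS = 17, y in [6, 13]  -> 2 point(s)
  x = 10: RHS = 7, y in [8, 11]  -> 2 point(s)
  x = 11: RHS = 0, y in [0]  -> 1 point(s)
  x = 13: RHS = 0, y in [0]  -> 1 point(s)
  x = 14: RHS = 0, y in [0]  -> 1 point(s)
  x = 16: RHS = 11, y in [7, 12]  -> 2 point(s)
  x = 18: RHS = 7, y in [8, 11]  -> 2 point(s)
Affine points: 23. Add the point at infinity: total = 24.

#E(F_19) = 24


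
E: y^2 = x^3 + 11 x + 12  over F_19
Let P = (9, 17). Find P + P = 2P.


Doubling: s = (3 x1^2 + a) / (2 y1)
s = (3*9^2 + 11) / (2*17) mod 19 = 3
x3 = s^2 - 2 x1 mod 19 = 3^2 - 2*9 = 10
y3 = s (x1 - x3) - y1 mod 19 = 3 * (9 - 10) - 17 = 18

2P = (10, 18)


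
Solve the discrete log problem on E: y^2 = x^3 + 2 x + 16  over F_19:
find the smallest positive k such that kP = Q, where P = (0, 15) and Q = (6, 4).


Enumerate multiples of P until we hit Q = (6, 4):
  1P = (0, 15)
  2P = (6, 15)
  3P = (13, 4)
  4P = (12, 1)
  5P = (11, 1)
  6P = (17, 17)
  7P = (3, 7)
  8P = (2, 3)
  9P = (15, 18)
  10P = (1, 0)
  11P = (15, 1)
  12P = (2, 16)
  13P = (3, 12)
  14P = (17, 2)
  15P = (11, 18)
  16P = (12, 18)
  17P = (13, 15)
  18P = (6, 4)
Match found at i = 18.

k = 18


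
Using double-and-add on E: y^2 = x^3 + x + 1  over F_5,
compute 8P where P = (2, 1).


k = 8 = 1000_2 (binary, LSB first: 0001)
Double-and-add from P = (2, 1):
  bit 0 = 0: acc unchanged = O
  bit 1 = 0: acc unchanged = O
  bit 2 = 0: acc unchanged = O
  bit 3 = 1: acc = O + (2, 4) = (2, 4)

8P = (2, 4)


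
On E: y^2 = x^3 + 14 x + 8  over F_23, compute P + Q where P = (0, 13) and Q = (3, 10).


P != Q, so use the chord formula.
s = (y2 - y1) / (x2 - x1) = (20) / (3) mod 23 = 22
x3 = s^2 - x1 - x2 mod 23 = 22^2 - 0 - 3 = 21
y3 = s (x1 - x3) - y1 mod 23 = 22 * (0 - 21) - 13 = 8

P + Q = (21, 8)


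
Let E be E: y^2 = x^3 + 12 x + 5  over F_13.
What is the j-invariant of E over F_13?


Delta = -16(4 a^3 + 27 b^2) mod 13 = 2
-1728 * (4 a)^3 = -1728 * (4*12)^3 mod 13 = 1
j = 1 * 2^(-1) mod 13 = 7

j = 7 (mod 13)


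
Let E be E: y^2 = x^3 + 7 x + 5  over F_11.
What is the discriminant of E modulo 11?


4 a^3 + 27 b^2 = 4*7^3 + 27*5^2 = 1372 + 675 = 2047
Delta = -16 * (2047) = -32752
Delta mod 11 = 6

Delta = 6 (mod 11)


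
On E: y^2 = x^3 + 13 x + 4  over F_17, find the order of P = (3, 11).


Compute successive multiples of P until we hit O:
  1P = (3, 11)
  2P = (7, 8)
  3P = (15, 15)
  4P = (1, 1)
  5P = (4, 1)
  6P = (8, 5)
  7P = (2, 15)
  8P = (11, 4)
  ... (continuing to 24P)
  24P = O

ord(P) = 24


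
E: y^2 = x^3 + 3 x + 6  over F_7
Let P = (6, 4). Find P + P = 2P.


Doubling: s = (3 x1^2 + a) / (2 y1)
s = (3*6^2 + 3) / (2*4) mod 7 = 6
x3 = s^2 - 2 x1 mod 7 = 6^2 - 2*6 = 3
y3 = s (x1 - x3) - y1 mod 7 = 6 * (6 - 3) - 4 = 0

2P = (3, 0)


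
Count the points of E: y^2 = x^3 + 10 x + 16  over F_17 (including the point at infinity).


For each x in F_17, count y with y^2 = x^3 + 10 x + 16 mod 17:
  x = 0: RHS = 16, y in [4, 13]  -> 2 point(s)
  x = 4: RHS = 1, y in [1, 16]  -> 2 point(s)
  x = 5: RHS = 4, y in [2, 15]  -> 2 point(s)
  x = 7: RHS = 4, y in [2, 15]  -> 2 point(s)
  x = 8: RHS = 13, y in [8, 9]  -> 2 point(s)
  x = 9: RHS = 2, y in [6, 11]  -> 2 point(s)
Affine points: 12. Add the point at infinity: total = 13.

#E(F_17) = 13


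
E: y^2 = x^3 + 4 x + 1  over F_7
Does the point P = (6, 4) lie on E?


Check whether y^2 = x^3 + 4 x + 1 (mod 7) for (x, y) = (6, 4).
LHS: y^2 = 4^2 mod 7 = 2
RHS: x^3 + 4 x + 1 = 6^3 + 4*6 + 1 mod 7 = 3
LHS != RHS

No, not on the curve


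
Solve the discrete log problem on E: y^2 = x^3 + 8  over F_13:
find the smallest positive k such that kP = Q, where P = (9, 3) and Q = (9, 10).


Enumerate multiples of P until we hit Q = (9, 10):
  1P = (9, 3)
  2P = (7, 0)
  3P = (9, 10)
Match found at i = 3.

k = 3


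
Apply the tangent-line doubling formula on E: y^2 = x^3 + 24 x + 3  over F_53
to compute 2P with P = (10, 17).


Doubling: s = (3 x1^2 + a) / (2 y1)
s = (3*10^2 + 24) / (2*17) mod 53 = 22
x3 = s^2 - 2 x1 mod 53 = 22^2 - 2*10 = 40
y3 = s (x1 - x3) - y1 mod 53 = 22 * (10 - 40) - 17 = 12

2P = (40, 12)


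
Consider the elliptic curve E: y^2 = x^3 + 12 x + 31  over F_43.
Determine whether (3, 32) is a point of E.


Check whether y^2 = x^3 + 12 x + 31 (mod 43) for (x, y) = (3, 32).
LHS: y^2 = 32^2 mod 43 = 35
RHS: x^3 + 12 x + 31 = 3^3 + 12*3 + 31 mod 43 = 8
LHS != RHS

No, not on the curve


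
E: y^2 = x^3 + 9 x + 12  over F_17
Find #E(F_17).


For each x in F_17, count y with y^2 = x^3 + 9 x + 12 mod 17:
  x = 2: RHS = 4, y in [2, 15]  -> 2 point(s)
  x = 3: RHS = 15, y in [7, 10]  -> 2 point(s)
  x = 8: RHS = 1, y in [1, 16]  -> 2 point(s)
  x = 14: RHS = 9, y in [3, 14]  -> 2 point(s)
  x = 16: RHS = 2, y in [6, 11]  -> 2 point(s)
Affine points: 10. Add the point at infinity: total = 11.

#E(F_17) = 11


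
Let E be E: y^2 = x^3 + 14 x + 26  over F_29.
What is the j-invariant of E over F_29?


Delta = -16(4 a^3 + 27 b^2) mod 29 = 6
-1728 * (4 a)^3 = -1728 * (4*14)^3 mod 29 = 20
j = 20 * 6^(-1) mod 29 = 13

j = 13 (mod 29)


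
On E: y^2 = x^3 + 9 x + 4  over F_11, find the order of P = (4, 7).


Compute successive multiples of P until we hit O:
  1P = (4, 7)
  2P = (1, 6)
  3P = (0, 9)
  4P = (10, 7)
  5P = (8, 4)
  6P = (3, 6)
  7P = (5, 3)
  8P = (7, 5)
  ... (continuing to 18P)
  18P = O

ord(P) = 18


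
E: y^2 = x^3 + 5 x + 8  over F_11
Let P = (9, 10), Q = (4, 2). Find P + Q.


P != Q, so use the chord formula.
s = (y2 - y1) / (x2 - x1) = (3) / (6) mod 11 = 6
x3 = s^2 - x1 - x2 mod 11 = 6^2 - 9 - 4 = 1
y3 = s (x1 - x3) - y1 mod 11 = 6 * (9 - 1) - 10 = 5

P + Q = (1, 5)


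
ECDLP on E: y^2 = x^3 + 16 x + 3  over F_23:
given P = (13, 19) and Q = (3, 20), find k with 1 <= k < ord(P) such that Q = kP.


Enumerate multiples of P until we hit Q = (3, 20):
  1P = (13, 19)
  2P = (22, 3)
  3P = (17, 6)
  4P = (5, 1)
  5P = (0, 16)
  6P = (14, 2)
  7P = (9, 5)
  8P = (19, 6)
  9P = (4, 19)
  10P = (6, 4)
  11P = (10, 17)
  12P = (3, 3)
  13P = (16, 13)
  14P = (21, 20)
  15P = (21, 3)
  16P = (16, 10)
  17P = (3, 20)
Match found at i = 17.

k = 17


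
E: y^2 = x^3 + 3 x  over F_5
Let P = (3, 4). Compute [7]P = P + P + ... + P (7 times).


k = 7 = 111_2 (binary, LSB first: 111)
Double-and-add from P = (3, 4):
  bit 0 = 1: acc = O + (3, 4) = (3, 4)
  bit 1 = 1: acc = (3, 4) + (4, 1) = (2, 3)
  bit 2 = 1: acc = (2, 3) + (1, 3) = (2, 2)

7P = (2, 2)


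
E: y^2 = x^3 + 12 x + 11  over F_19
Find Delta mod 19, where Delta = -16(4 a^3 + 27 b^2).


4 a^3 + 27 b^2 = 4*12^3 + 27*11^2 = 6912 + 3267 = 10179
Delta = -16 * (10179) = -162864
Delta mod 19 = 4

Delta = 4 (mod 19)


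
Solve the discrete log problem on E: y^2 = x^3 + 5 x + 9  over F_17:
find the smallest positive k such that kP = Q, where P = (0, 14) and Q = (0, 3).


Enumerate multiples of P until we hit Q = (0, 3):
  1P = (0, 14)
  2P = (4, 12)
  3P = (9, 16)
  4P = (7, 9)
  5P = (6, 0)
  6P = (7, 8)
  7P = (9, 1)
  8P = (4, 5)
  9P = (0, 3)
Match found at i = 9.

k = 9


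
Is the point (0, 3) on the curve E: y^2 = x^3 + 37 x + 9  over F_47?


Check whether y^2 = x^3 + 37 x + 9 (mod 47) for (x, y) = (0, 3).
LHS: y^2 = 3^2 mod 47 = 9
RHS: x^3 + 37 x + 9 = 0^3 + 37*0 + 9 mod 47 = 9
LHS = RHS

Yes, on the curve


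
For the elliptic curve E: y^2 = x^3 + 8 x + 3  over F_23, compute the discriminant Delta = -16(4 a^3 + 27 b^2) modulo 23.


4 a^3 + 27 b^2 = 4*8^3 + 27*3^2 = 2048 + 243 = 2291
Delta = -16 * (2291) = -36656
Delta mod 23 = 6

Delta = 6 (mod 23)


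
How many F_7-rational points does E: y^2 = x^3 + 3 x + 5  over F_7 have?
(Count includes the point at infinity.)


For each x in F_7, count y with y^2 = x^3 + 3 x + 5 mod 7:
  x = 1: RHS = 2, y in [3, 4]  -> 2 point(s)
  x = 4: RHS = 4, y in [2, 5]  -> 2 point(s)
  x = 6: RHS = 1, y in [1, 6]  -> 2 point(s)
Affine points: 6. Add the point at infinity: total = 7.

#E(F_7) = 7


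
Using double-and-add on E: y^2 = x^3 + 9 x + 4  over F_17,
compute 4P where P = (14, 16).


k = 4 = 100_2 (binary, LSB first: 001)
Double-and-add from P = (14, 16):
  bit 0 = 0: acc unchanged = O
  bit 1 = 0: acc unchanged = O
  bit 2 = 1: acc = O + (2, 9) = (2, 9)

4P = (2, 9)


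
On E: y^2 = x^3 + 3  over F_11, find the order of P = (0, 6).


Compute successive multiples of P until we hit O:
  1P = (0, 6)
  2P = (0, 5)
  3P = O

ord(P) = 3


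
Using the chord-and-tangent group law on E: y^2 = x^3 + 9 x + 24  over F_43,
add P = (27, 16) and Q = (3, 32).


P != Q, so use the chord formula.
s = (y2 - y1) / (x2 - x1) = (16) / (19) mod 43 = 28
x3 = s^2 - x1 - x2 mod 43 = 28^2 - 27 - 3 = 23
y3 = s (x1 - x3) - y1 mod 43 = 28 * (27 - 23) - 16 = 10

P + Q = (23, 10)


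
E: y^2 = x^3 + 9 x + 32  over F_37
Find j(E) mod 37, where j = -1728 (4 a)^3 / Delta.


Delta = -16(4 a^3 + 27 b^2) mod 37 = 5
-1728 * (4 a)^3 = -1728 * (4*9)^3 mod 37 = 26
j = 26 * 5^(-1) mod 37 = 20

j = 20 (mod 37)


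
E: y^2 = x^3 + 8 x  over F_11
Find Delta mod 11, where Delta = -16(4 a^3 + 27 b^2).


4 a^3 + 27 b^2 = 4*8^3 + 27*0^2 = 2048 + 0 = 2048
Delta = -16 * (2048) = -32768
Delta mod 11 = 1

Delta = 1 (mod 11)


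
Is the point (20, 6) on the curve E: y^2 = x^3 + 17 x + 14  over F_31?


Check whether y^2 = x^3 + 17 x + 14 (mod 31) for (x, y) = (20, 6).
LHS: y^2 = 6^2 mod 31 = 5
RHS: x^3 + 17 x + 14 = 20^3 + 17*20 + 14 mod 31 = 15
LHS != RHS

No, not on the curve


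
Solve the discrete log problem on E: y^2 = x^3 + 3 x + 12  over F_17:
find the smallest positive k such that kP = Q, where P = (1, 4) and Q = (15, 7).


Enumerate multiples of P until we hit Q = (15, 7):
  1P = (1, 4)
  2P = (6, 5)
  3P = (8, 15)
  4P = (7, 6)
  5P = (11, 4)
  6P = (5, 13)
  7P = (15, 7)
Match found at i = 7.

k = 7


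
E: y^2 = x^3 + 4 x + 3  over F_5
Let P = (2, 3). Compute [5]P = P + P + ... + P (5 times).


k = 5 = 101_2 (binary, LSB first: 101)
Double-and-add from P = (2, 3):
  bit 0 = 1: acc = O + (2, 3) = (2, 3)
  bit 1 = 0: acc unchanged = (2, 3)
  bit 2 = 1: acc = (2, 3) + (2, 3) = (2, 2)

5P = (2, 2)


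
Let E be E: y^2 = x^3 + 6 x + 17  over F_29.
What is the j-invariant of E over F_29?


Delta = -16(4 a^3 + 27 b^2) mod 29 = 6
-1728 * (4 a)^3 = -1728 * (4*6)^3 mod 29 = 8
j = 8 * 6^(-1) mod 29 = 11

j = 11 (mod 29)


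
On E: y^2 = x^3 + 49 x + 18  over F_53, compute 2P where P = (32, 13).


Doubling: s = (3 x1^2 + a) / (2 y1)
s = (3*32^2 + 49) / (2*13) mod 53 = 12
x3 = s^2 - 2 x1 mod 53 = 12^2 - 2*32 = 27
y3 = s (x1 - x3) - y1 mod 53 = 12 * (32 - 27) - 13 = 47

2P = (27, 47)


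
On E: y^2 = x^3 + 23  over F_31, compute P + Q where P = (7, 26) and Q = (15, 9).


P != Q, so use the chord formula.
s = (y2 - y1) / (x2 - x1) = (14) / (8) mod 31 = 25
x3 = s^2 - x1 - x2 mod 31 = 25^2 - 7 - 15 = 14
y3 = s (x1 - x3) - y1 mod 31 = 25 * (7 - 14) - 26 = 16

P + Q = (14, 16)


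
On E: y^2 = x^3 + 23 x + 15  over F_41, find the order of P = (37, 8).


Compute successive multiples of P until we hit O:
  1P = (37, 8)
  2P = (16, 16)
  3P = (39, 24)
  4P = (29, 15)
  5P = (11, 0)
  6P = (29, 26)
  7P = (39, 17)
  8P = (16, 25)
  ... (continuing to 10P)
  10P = O

ord(P) = 10


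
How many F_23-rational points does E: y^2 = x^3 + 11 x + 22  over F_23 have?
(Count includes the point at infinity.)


For each x in F_23, count y with y^2 = x^3 + 11 x + 22 mod 23:
  x = 2: RHS = 6, y in [11, 12]  -> 2 point(s)
  x = 3: RHS = 13, y in [6, 17]  -> 2 point(s)
  x = 5: RHS = 18, y in [8, 15]  -> 2 point(s)
  x = 8: RHS = 1, y in [1, 22]  -> 2 point(s)
  x = 11: RHS = 2, y in [5, 18]  -> 2 point(s)
  x = 13: RHS = 16, y in [4, 19]  -> 2 point(s)
  x = 16: RHS = 16, y in [4, 19]  -> 2 point(s)
  x = 17: RHS = 16, y in [4, 19]  -> 2 point(s)
  x = 18: RHS = 3, y in [7, 16]  -> 2 point(s)
  x = 19: RHS = 6, y in [11, 12]  -> 2 point(s)
  x = 20: RHS = 8, y in [10, 13]  -> 2 point(s)
Affine points: 22. Add the point at infinity: total = 23.

#E(F_23) = 23


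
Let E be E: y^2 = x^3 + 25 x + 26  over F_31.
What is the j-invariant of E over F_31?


Delta = -16(4 a^3 + 27 b^2) mod 31 = 17
-1728 * (4 a)^3 = -1728 * (4*25)^3 mod 31 = 16
j = 16 * 17^(-1) mod 31 = 21

j = 21 (mod 31)


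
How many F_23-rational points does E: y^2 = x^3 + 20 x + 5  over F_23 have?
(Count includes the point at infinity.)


For each x in F_23, count y with y^2 = x^3 + 20 x + 5 mod 23:
  x = 1: RHS = 3, y in [7, 16]  -> 2 point(s)
  x = 3: RHS = 0, y in [0]  -> 1 point(s)
  x = 5: RHS = 0, y in [0]  -> 1 point(s)
  x = 10: RHS = 9, y in [3, 20]  -> 2 point(s)
  x = 12: RHS = 18, y in [8, 15]  -> 2 point(s)
  x = 13: RHS = 1, y in [1, 22]  -> 2 point(s)
  x = 14: RHS = 16, y in [4, 19]  -> 2 point(s)
  x = 15: RHS = 0, y in [0]  -> 1 point(s)
  x = 21: RHS = 3, y in [7, 16]  -> 2 point(s)
Affine points: 15. Add the point at infinity: total = 16.

#E(F_23) = 16


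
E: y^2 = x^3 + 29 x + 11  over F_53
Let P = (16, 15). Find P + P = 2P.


Doubling: s = (3 x1^2 + a) / (2 y1)
s = (3*16^2 + 29) / (2*15) mod 53 = 46
x3 = s^2 - 2 x1 mod 53 = 46^2 - 2*16 = 17
y3 = s (x1 - x3) - y1 mod 53 = 46 * (16 - 17) - 15 = 45

2P = (17, 45)


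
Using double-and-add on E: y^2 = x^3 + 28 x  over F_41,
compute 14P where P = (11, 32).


k = 14 = 1110_2 (binary, LSB first: 0111)
Double-and-add from P = (11, 32):
  bit 0 = 0: acc unchanged = O
  bit 1 = 1: acc = O + (21, 3) = (21, 3)
  bit 2 = 1: acc = (21, 3) + (31, 14) = (39, 10)
  bit 3 = 1: acc = (39, 10) + (20, 27) = (33, 17)

14P = (33, 17)


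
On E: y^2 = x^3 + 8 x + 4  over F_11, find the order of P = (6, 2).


Compute successive multiples of P until we hit O:
  1P = (6, 2)
  2P = (4, 1)
  3P = (4, 10)
  4P = (6, 9)
  5P = O

ord(P) = 5


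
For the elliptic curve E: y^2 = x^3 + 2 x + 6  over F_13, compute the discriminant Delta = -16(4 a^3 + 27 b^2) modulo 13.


4 a^3 + 27 b^2 = 4*2^3 + 27*6^2 = 32 + 972 = 1004
Delta = -16 * (1004) = -16064
Delta mod 13 = 4

Delta = 4 (mod 13)


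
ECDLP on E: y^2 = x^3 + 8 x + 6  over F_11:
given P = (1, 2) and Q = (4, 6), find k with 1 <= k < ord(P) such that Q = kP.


Enumerate multiples of P until we hit Q = (4, 6):
  1P = (1, 2)
  2P = (9, 9)
  3P = (4, 5)
  4P = (7, 3)
  5P = (7, 8)
  6P = (4, 6)
Match found at i = 6.

k = 6


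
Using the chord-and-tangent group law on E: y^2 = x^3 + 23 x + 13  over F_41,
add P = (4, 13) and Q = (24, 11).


P != Q, so use the chord formula.
s = (y2 - y1) / (x2 - x1) = (39) / (20) mod 41 = 4
x3 = s^2 - x1 - x2 mod 41 = 4^2 - 4 - 24 = 29
y3 = s (x1 - x3) - y1 mod 41 = 4 * (4 - 29) - 13 = 10

P + Q = (29, 10)


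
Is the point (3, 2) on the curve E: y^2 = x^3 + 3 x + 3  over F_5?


Check whether y^2 = x^3 + 3 x + 3 (mod 5) for (x, y) = (3, 2).
LHS: y^2 = 2^2 mod 5 = 4
RHS: x^3 + 3 x + 3 = 3^3 + 3*3 + 3 mod 5 = 4
LHS = RHS

Yes, on the curve


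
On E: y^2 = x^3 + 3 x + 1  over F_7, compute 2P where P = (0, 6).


k = 2 = 10_2 (binary, LSB first: 01)
Double-and-add from P = (0, 6):
  bit 0 = 0: acc unchanged = O
  bit 1 = 1: acc = O + (4, 0) = (4, 0)

2P = (4, 0)


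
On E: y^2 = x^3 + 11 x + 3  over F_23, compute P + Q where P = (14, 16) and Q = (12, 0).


P != Q, so use the chord formula.
s = (y2 - y1) / (x2 - x1) = (7) / (21) mod 23 = 8
x3 = s^2 - x1 - x2 mod 23 = 8^2 - 14 - 12 = 15
y3 = s (x1 - x3) - y1 mod 23 = 8 * (14 - 15) - 16 = 22

P + Q = (15, 22)


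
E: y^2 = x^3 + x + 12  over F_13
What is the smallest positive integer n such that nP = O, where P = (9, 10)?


Compute successive multiples of P until we hit O:
  1P = (9, 10)
  2P = (5, 5)
  3P = (3, 4)
  4P = (2, 10)
  5P = (2, 3)
  6P = (3, 9)
  7P = (5, 8)
  8P = (9, 3)
  ... (continuing to 9P)
  9P = O

ord(P) = 9


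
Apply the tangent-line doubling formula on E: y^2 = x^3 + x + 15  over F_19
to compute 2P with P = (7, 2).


Doubling: s = (3 x1^2 + a) / (2 y1)
s = (3*7^2 + 1) / (2*2) mod 19 = 18
x3 = s^2 - 2 x1 mod 19 = 18^2 - 2*7 = 6
y3 = s (x1 - x3) - y1 mod 19 = 18 * (7 - 6) - 2 = 16

2P = (6, 16)
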